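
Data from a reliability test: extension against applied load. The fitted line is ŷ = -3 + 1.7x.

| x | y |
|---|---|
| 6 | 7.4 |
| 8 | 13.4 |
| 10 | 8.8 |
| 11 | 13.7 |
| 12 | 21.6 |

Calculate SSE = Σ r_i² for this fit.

x=6: ŷ = -3 + 1.7·6 = 7.2; r = 7.4 − 7.2 = 0.2
x=8: ŷ = -3 + 1.7·8 = 10.6; r = 13.4 − 10.6 = 2.8
x=10: ŷ = -3 + 1.7·10 = 14; r = 8.8 − 14 = -5.2
x=11: ŷ = -3 + 1.7·11 = 15.7; r = 13.7 − 15.7 = -2
x=12: ŷ = -3 + 1.7·12 = 17.4; r = 21.6 − 17.4 = 4.2
SSE = 0.04 + 7.84 + 27.04 + 4 + 17.64 = 56.56

SSE = 56.56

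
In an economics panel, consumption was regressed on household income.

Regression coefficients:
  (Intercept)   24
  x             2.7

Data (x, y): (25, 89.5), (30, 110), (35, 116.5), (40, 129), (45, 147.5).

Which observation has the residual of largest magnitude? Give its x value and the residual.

x=25: ŷ = 24 + 2.7·25 = 91.5; e = 89.5 − 91.5 = -2
x=30: ŷ = 24 + 2.7·30 = 105; e = 110 − 105 = 5
x=35: ŷ = 24 + 2.7·35 = 118.5; e = 116.5 − 118.5 = -2
x=40: ŷ = 24 + 2.7·40 = 132; e = 129 − 132 = -3
x=45: ŷ = 24 + 2.7·45 = 145.5; e = 147.5 − 145.5 = 2
Largest |e| is 5 at x = 30, residual 5.

x = 30, e = 5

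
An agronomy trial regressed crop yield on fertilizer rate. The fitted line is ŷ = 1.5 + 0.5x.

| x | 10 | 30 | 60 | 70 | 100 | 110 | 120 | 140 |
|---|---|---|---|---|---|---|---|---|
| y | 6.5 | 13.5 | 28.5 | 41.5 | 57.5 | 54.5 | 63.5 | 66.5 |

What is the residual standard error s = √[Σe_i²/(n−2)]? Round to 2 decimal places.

x=10: ŷ = 1.5 + 0.5·10 = 6.5; e = 6.5 − 6.5 = 0
x=30: ŷ = 1.5 + 0.5·30 = 16.5; e = 13.5 − 16.5 = -3
x=60: ŷ = 1.5 + 0.5·60 = 31.5; e = 28.5 − 31.5 = -3
x=70: ŷ = 1.5 + 0.5·70 = 36.5; e = 41.5 − 36.5 = 5
x=100: ŷ = 1.5 + 0.5·100 = 51.5; e = 57.5 − 51.5 = 6
x=110: ŷ = 1.5 + 0.5·110 = 56.5; e = 54.5 − 56.5 = -2
x=120: ŷ = 1.5 + 0.5·120 = 61.5; e = 63.5 − 61.5 = 2
x=140: ŷ = 1.5 + 0.5·140 = 71.5; e = 66.5 − 71.5 = -5
SSE = 0 + 9 + 9 + 25 + 36 + 4 + 4 + 25 = 112
s = √(112/6) = √18.6667 ≈ 4.32

s = 4.32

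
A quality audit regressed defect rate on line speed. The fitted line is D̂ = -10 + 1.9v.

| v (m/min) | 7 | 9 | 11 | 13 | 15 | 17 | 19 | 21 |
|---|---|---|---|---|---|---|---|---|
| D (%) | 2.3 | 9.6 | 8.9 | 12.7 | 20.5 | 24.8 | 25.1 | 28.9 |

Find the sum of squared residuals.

SSE = 27.5

v=7: D̂ = -10 + 1.9·7 = 3.3; r = 2.3 − 3.3 = -1
v=9: D̂ = -10 + 1.9·9 = 7.1; r = 9.6 − 7.1 = 2.5
v=11: D̂ = -10 + 1.9·11 = 10.9; r = 8.9 − 10.9 = -2
v=13: D̂ = -10 + 1.9·13 = 14.7; r = 12.7 − 14.7 = -2
v=15: D̂ = -10 + 1.9·15 = 18.5; r = 20.5 − 18.5 = 2
v=17: D̂ = -10 + 1.9·17 = 22.3; r = 24.8 − 22.3 = 2.5
v=19: D̂ = -10 + 1.9·19 = 26.1; r = 25.1 − 26.1 = -1
v=21: D̂ = -10 + 1.9·21 = 29.9; r = 28.9 − 29.9 = -1
SSE = 1 + 6.25 + 4 + 4 + 4 + 6.25 + 1 + 1 = 27.5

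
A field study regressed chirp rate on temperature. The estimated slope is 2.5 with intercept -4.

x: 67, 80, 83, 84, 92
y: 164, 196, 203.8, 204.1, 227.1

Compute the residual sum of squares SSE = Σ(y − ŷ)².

SSE = 5.16

x=67: ŷ = -4 + 2.5·67 = 163.5; r = 164 − 163.5 = 0.5
x=80: ŷ = -4 + 2.5·80 = 196; r = 196 − 196 = 0
x=83: ŷ = -4 + 2.5·83 = 203.5; r = 203.8 − 203.5 = 0.3
x=84: ŷ = -4 + 2.5·84 = 206; r = 204.1 − 206 = -1.9
x=92: ŷ = -4 + 2.5·92 = 226; r = 227.1 − 226 = 1.1
SSE = 0.25 + 0 + 0.09 + 3.61 + 1.21 = 5.16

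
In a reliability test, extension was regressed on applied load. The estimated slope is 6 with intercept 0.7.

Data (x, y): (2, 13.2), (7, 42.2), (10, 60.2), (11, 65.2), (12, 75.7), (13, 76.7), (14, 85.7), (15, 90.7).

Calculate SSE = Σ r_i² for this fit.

x=2: ŷ = 0.7 + 6·2 = 12.7; r = 13.2 − 12.7 = 0.5
x=7: ŷ = 0.7 + 6·7 = 42.7; r = 42.2 − 42.7 = -0.5
x=10: ŷ = 0.7 + 6·10 = 60.7; r = 60.2 − 60.7 = -0.5
x=11: ŷ = 0.7 + 6·11 = 66.7; r = 65.2 − 66.7 = -1.5
x=12: ŷ = 0.7 + 6·12 = 72.7; r = 75.7 − 72.7 = 3
x=13: ŷ = 0.7 + 6·13 = 78.7; r = 76.7 − 78.7 = -2
x=14: ŷ = 0.7 + 6·14 = 84.7; r = 85.7 − 84.7 = 1
x=15: ŷ = 0.7 + 6·15 = 90.7; r = 90.7 − 90.7 = 0
SSE = 0.25 + 0.25 + 0.25 + 2.25 + 9 + 4 + 1 + 0 = 17

SSE = 17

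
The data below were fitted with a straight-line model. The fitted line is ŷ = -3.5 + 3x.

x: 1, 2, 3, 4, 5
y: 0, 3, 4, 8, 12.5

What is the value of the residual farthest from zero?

r = -1.5

x=1: ŷ = -3.5 + 3·1 = -0.5; r = 0 − (-0.5) = 0.5
x=2: ŷ = -3.5 + 3·2 = 2.5; r = 3 − 2.5 = 0.5
x=3: ŷ = -3.5 + 3·3 = 5.5; r = 4 − 5.5 = -1.5
x=4: ŷ = -3.5 + 3·4 = 8.5; r = 8 − 8.5 = -0.5
x=5: ŷ = -3.5 + 3·5 = 11.5; r = 12.5 − 11.5 = 1
Largest |r| is 1.5 at x = 3, residual -1.5.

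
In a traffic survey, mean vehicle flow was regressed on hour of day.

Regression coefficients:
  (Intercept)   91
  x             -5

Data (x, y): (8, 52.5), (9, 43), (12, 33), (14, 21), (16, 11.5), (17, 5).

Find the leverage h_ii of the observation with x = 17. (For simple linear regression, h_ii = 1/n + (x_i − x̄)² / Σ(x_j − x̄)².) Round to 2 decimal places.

h = 0.45

x̄ = (8 + 9 + 12 + 14 + 16 + 17)/6 = 12.6667
Σ(x − x̄)² = 21.7778 + 13.4444 + 0.444444 + 1.77778 + 11.1111 + 18.7778 = 67.3333
h = 1/6 + (4.33333)²/67.3333 = 0.166667 + 0.278878 = 0.45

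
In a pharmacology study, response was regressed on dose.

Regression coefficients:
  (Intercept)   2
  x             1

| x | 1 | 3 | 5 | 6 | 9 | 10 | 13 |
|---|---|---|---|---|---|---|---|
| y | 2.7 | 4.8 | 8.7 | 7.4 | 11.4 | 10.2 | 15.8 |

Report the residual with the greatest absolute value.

x=1: ŷ = 2 + 1 = 3; r = 2.7 − 3 = -0.3
x=3: ŷ = 2 + 3 = 5; r = 4.8 − 5 = -0.2
x=5: ŷ = 2 + 5 = 7; r = 8.7 − 7 = 1.7
x=6: ŷ = 2 + 6 = 8; r = 7.4 − 8 = -0.6
x=9: ŷ = 2 + 9 = 11; r = 11.4 − 11 = 0.4
x=10: ŷ = 2 + 10 = 12; r = 10.2 − 12 = -1.8
x=13: ŷ = 2 + 13 = 15; r = 15.8 − 15 = 0.8
Largest |r| is 1.8 at x = 10, residual -1.8.

r = -1.8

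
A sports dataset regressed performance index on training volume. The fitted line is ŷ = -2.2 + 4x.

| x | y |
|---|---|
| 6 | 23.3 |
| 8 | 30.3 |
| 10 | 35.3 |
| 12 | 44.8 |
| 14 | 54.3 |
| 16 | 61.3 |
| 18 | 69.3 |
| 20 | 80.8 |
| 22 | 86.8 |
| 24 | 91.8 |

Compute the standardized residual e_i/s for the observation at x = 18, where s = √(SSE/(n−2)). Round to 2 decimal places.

-0.29

x=6: ŷ = -2.2 + 4·6 = 21.8; e = 23.3 − 21.8 = 1.5
x=8: ŷ = -2.2 + 4·8 = 29.8; e = 30.3 − 29.8 = 0.5
x=10: ŷ = -2.2 + 4·10 = 37.8; e = 35.3 − 37.8 = -2.5
x=12: ŷ = -2.2 + 4·12 = 45.8; e = 44.8 − 45.8 = -1
x=14: ŷ = -2.2 + 4·14 = 53.8; e = 54.3 − 53.8 = 0.5
x=16: ŷ = -2.2 + 4·16 = 61.8; e = 61.3 − 61.8 = -0.5
x=18: ŷ = -2.2 + 4·18 = 69.8; e = 69.3 − 69.8 = -0.5
x=20: ŷ = -2.2 + 4·20 = 77.8; e = 80.8 − 77.8 = 3
x=22: ŷ = -2.2 + 4·22 = 85.8; e = 86.8 − 85.8 = 1
x=24: ŷ = -2.2 + 4·24 = 93.8; e = 91.8 − 93.8 = -2
SSE = 2.25 + 0.25 + 6.25 + 1 + 0.25 + 0.25 + 0.25 + 9 + 1 + 4 = 24.5
s = √(24.5/8) = 1.75
e/s = -0.5 / 1.75 = -0.29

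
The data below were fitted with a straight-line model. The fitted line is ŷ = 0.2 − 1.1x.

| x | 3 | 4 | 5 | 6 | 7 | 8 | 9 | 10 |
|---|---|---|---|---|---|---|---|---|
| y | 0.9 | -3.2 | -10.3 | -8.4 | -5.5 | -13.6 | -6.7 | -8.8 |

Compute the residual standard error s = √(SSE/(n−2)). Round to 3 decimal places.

s = 3.830

x=3: ŷ = 0.2 − 1.1·3 = -3.1; e = 0.9 − (-3.1) = 4
x=4: ŷ = 0.2 − 1.1·4 = -4.2; e = -3.2 − (-4.2) = 1
x=5: ŷ = 0.2 − 1.1·5 = -5.3; e = -10.3 − (-5.3) = -5
x=6: ŷ = 0.2 − 1.1·6 = -6.4; e = -8.4 − (-6.4) = -2
x=7: ŷ = 0.2 − 1.1·7 = -7.5; e = -5.5 − (-7.5) = 2
x=8: ŷ = 0.2 − 1.1·8 = -8.6; e = -13.6 − (-8.6) = -5
x=9: ŷ = 0.2 − 1.1·9 = -9.7; e = -6.7 − (-9.7) = 3
x=10: ŷ = 0.2 − 1.1·10 = -10.8; e = -8.8 − (-10.8) = 2
SSE = 16 + 1 + 25 + 4 + 4 + 25 + 9 + 4 = 88
s = √(88/6) = √14.6667 ≈ 3.830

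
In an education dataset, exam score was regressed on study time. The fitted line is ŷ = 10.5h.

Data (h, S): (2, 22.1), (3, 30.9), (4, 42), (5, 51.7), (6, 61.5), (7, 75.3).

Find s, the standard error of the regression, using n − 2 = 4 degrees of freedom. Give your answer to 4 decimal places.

s = 1.3874

h=2: ŷ = 10.5·2 = 21; e = 22.1 − 21 = 1.1
h=3: ŷ = 10.5·3 = 31.5; e = 30.9 − 31.5 = -0.6
h=4: ŷ = 10.5·4 = 42; e = 42 − 42 = 0
h=5: ŷ = 10.5·5 = 52.5; e = 51.7 − 52.5 = -0.8
h=6: ŷ = 10.5·6 = 63; e = 61.5 − 63 = -1.5
h=7: ŷ = 10.5·7 = 73.5; e = 75.3 − 73.5 = 1.8
SSE = 1.21 + 0.36 + 0 + 0.64 + 2.25 + 3.24 = 7.7
s = √(7.7/4) = √1.925 ≈ 1.3874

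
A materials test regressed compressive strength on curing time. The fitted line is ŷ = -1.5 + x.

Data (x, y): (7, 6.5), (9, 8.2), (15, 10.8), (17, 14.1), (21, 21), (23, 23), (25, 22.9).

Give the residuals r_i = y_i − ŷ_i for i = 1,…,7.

x=7: ŷ = -1.5 + 7 = 5.5; r = 6.5 − 5.5 = 1
x=9: ŷ = -1.5 + 9 = 7.5; r = 8.2 − 7.5 = 0.7
x=15: ŷ = -1.5 + 15 = 13.5; r = 10.8 − 13.5 = -2.7
x=17: ŷ = -1.5 + 17 = 15.5; r = 14.1 − 15.5 = -1.4
x=21: ŷ = -1.5 + 21 = 19.5; r = 21 − 19.5 = 1.5
x=23: ŷ = -1.5 + 23 = 21.5; r = 23 − 21.5 = 1.5
x=25: ŷ = -1.5 + 25 = 23.5; r = 22.9 − 23.5 = -0.6

1, 0.7, -2.7, -1.4, 1.5, 1.5, -0.6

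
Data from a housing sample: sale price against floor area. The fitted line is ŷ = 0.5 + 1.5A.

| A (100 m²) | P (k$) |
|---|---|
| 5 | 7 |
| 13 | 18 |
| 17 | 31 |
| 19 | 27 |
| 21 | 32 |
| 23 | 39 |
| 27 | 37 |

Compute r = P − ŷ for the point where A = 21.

ŷ = 0.5 + 1.5·21 = 32
r = 32 − 32 = 0

r = 0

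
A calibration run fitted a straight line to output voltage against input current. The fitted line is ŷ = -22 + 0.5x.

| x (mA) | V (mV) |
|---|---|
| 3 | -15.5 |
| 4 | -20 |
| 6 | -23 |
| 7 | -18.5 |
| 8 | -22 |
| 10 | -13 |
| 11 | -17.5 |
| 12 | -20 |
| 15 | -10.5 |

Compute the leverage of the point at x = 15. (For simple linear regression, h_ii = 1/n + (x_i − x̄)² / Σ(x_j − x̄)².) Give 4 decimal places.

x̄ = (3 + 4 + 6 + 7 + 8 + 10 + 11 + 12 + 15)/9 = 8.44444
Σ(x − x̄)² = 29.642 + 19.7531 + 5.97531 + 2.08642 + 0.197531 + 2.41975 + 6.53086 + 12.642 + 42.9753 = 122.222
h = 1/9 + (6.55556)²/122.222 = 0.111111 + 0.351616 = 0.4627

h = 0.4627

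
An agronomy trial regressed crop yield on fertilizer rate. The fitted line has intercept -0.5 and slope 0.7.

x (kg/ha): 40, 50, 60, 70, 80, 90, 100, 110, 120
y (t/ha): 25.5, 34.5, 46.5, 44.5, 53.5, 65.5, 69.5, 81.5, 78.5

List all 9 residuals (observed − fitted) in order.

-2, 0, 5, -4, -2, 3, 0, 5, -5

x=40: ŷ = -0.5 + 0.7·40 = 27.5; e = 25.5 − 27.5 = -2
x=50: ŷ = -0.5 + 0.7·50 = 34.5; e = 34.5 − 34.5 = 0
x=60: ŷ = -0.5 + 0.7·60 = 41.5; e = 46.5 − 41.5 = 5
x=70: ŷ = -0.5 + 0.7·70 = 48.5; e = 44.5 − 48.5 = -4
x=80: ŷ = -0.5 + 0.7·80 = 55.5; e = 53.5 − 55.5 = -2
x=90: ŷ = -0.5 + 0.7·90 = 62.5; e = 65.5 − 62.5 = 3
x=100: ŷ = -0.5 + 0.7·100 = 69.5; e = 69.5 − 69.5 = 0
x=110: ŷ = -0.5 + 0.7·110 = 76.5; e = 81.5 − 76.5 = 5
x=120: ŷ = -0.5 + 0.7·120 = 83.5; e = 78.5 − 83.5 = -5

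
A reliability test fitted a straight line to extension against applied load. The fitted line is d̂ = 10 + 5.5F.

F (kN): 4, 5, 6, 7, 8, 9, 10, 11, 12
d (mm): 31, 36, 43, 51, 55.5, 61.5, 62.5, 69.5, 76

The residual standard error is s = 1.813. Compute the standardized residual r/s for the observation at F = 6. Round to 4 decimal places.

0.0000

d̂ = 10 + 5.5·6 = 43
r = 43 − 43 = 0
r/s = 0 / 1.813 = 0.0000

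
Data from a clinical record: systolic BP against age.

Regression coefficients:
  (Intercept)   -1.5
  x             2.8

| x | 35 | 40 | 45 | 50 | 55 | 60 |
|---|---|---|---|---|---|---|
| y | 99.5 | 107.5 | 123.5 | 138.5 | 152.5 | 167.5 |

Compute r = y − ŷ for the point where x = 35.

ŷ = -1.5 + 2.8·35 = 96.5
r = 99.5 − 96.5 = 3

r = 3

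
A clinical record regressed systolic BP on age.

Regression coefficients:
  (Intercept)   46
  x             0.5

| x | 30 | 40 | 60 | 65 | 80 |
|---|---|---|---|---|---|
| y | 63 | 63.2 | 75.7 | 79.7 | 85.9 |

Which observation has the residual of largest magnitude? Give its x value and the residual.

x=30: ŷ = 46 + 0.5·30 = 61; e = 63 − 61 = 2
x=40: ŷ = 46 + 0.5·40 = 66; e = 63.2 − 66 = -2.8
x=60: ŷ = 46 + 0.5·60 = 76; e = 75.7 − 76 = -0.3
x=65: ŷ = 46 + 0.5·65 = 78.5; e = 79.7 − 78.5 = 1.2
x=80: ŷ = 46 + 0.5·80 = 86; e = 85.9 − 86 = -0.1
Largest |e| is 2.8 at x = 40, residual -2.8.

x = 40, e = -2.8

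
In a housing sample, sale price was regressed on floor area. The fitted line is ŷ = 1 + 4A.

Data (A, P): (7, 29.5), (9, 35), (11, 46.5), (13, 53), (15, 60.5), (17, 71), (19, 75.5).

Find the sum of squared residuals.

SSE = 13

A=7: ŷ = 1 + 4·7 = 29; r = 29.5 − 29 = 0.5
A=9: ŷ = 1 + 4·9 = 37; r = 35 − 37 = -2
A=11: ŷ = 1 + 4·11 = 45; r = 46.5 − 45 = 1.5
A=13: ŷ = 1 + 4·13 = 53; r = 53 − 53 = 0
A=15: ŷ = 1 + 4·15 = 61; r = 60.5 − 61 = -0.5
A=17: ŷ = 1 + 4·17 = 69; r = 71 − 69 = 2
A=19: ŷ = 1 + 4·19 = 77; r = 75.5 − 77 = -1.5
SSE = 0.25 + 4 + 2.25 + 0 + 0.25 + 4 + 2.25 = 13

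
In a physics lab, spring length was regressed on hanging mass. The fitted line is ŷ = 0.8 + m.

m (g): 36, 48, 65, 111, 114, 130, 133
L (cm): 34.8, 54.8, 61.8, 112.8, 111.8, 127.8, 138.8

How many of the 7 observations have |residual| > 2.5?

m=36: ŷ = 0.8 + 36 = 36.8; r = 34.8 − 36.8 = -2
m=48: ŷ = 0.8 + 48 = 48.8; r = 54.8 − 48.8 = 6
m=65: ŷ = 0.8 + 65 = 65.8; r = 61.8 − 65.8 = -4
m=111: ŷ = 0.8 + 111 = 111.8; r = 112.8 − 111.8 = 1
m=114: ŷ = 0.8 + 114 = 114.8; r = 111.8 − 114.8 = -3
m=130: ŷ = 0.8 + 130 = 130.8; r = 127.8 − 130.8 = -3
m=133: ŷ = 0.8 + 133 = 133.8; r = 138.8 − 133.8 = 5
|r| > 2.5: m=48 (|r|=6), m=65 (|r|=4), m=114 (|r|=3), m=130 (|r|=3), m=133 (|r|=5) → 5

5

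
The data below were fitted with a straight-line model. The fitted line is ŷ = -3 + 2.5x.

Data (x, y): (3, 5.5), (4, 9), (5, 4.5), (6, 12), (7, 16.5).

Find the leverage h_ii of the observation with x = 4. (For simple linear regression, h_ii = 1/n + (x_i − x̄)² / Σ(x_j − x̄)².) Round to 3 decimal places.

x̄ = (3 + 4 + 5 + 6 + 7)/5 = 5
Σ(x − x̄)² = 4 + 1 + 0 + 1 + 4 = 10
h = 1/5 + (-1)²/10 = 0.2 + 0.1 = 0.300

h = 0.300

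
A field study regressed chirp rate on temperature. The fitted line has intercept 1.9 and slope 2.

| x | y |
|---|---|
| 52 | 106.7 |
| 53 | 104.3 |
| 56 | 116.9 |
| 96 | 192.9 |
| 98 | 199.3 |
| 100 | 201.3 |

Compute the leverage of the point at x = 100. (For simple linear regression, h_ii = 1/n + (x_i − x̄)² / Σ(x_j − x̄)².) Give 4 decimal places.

h = 0.3637

x̄ = (52 + 53 + 56 + 96 + 98 + 100)/6 = 75.8333
Σ(x − x̄)² = 568.028 + 521.361 + 393.361 + 406.694 + 491.361 + 584.028 = 2964.83
h = 1/6 + (24.1667)²/2964.83 = 0.166667 + 0.196985 = 0.3637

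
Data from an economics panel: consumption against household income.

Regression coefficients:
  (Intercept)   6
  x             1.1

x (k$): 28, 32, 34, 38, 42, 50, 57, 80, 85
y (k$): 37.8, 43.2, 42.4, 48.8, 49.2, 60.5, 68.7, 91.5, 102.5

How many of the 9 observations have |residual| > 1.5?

4

x=28: ŷ = 6 + 1.1·28 = 36.8; e = 37.8 − 36.8 = 1
x=32: ŷ = 6 + 1.1·32 = 41.2; e = 43.2 − 41.2 = 2
x=34: ŷ = 6 + 1.1·34 = 43.4; e = 42.4 − 43.4 = -1
x=38: ŷ = 6 + 1.1·38 = 47.8; e = 48.8 − 47.8 = 1
x=42: ŷ = 6 + 1.1·42 = 52.2; e = 49.2 − 52.2 = -3
x=50: ŷ = 6 + 1.1·50 = 61; e = 60.5 − 61 = -0.5
x=57: ŷ = 6 + 1.1·57 = 68.7; e = 68.7 − 68.7 = 0
x=80: ŷ = 6 + 1.1·80 = 94; e = 91.5 − 94 = -2.5
x=85: ŷ = 6 + 1.1·85 = 99.5; e = 102.5 − 99.5 = 3
|e| > 1.5: x=32 (|e|=2), x=42 (|e|=3), x=80 (|e|=2.5), x=85 (|e|=3) → 4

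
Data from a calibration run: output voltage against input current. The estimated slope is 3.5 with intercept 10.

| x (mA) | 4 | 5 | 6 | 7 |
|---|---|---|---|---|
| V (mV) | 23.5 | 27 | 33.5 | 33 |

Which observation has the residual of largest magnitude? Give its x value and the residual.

x = 6, r = 2.5

x=4: V̂ = 10 + 3.5·4 = 24; r = 23.5 − 24 = -0.5
x=5: V̂ = 10 + 3.5·5 = 27.5; r = 27 − 27.5 = -0.5
x=6: V̂ = 10 + 3.5·6 = 31; r = 33.5 − 31 = 2.5
x=7: V̂ = 10 + 3.5·7 = 34.5; r = 33 − 34.5 = -1.5
Largest |r| is 2.5 at x = 6, residual 2.5.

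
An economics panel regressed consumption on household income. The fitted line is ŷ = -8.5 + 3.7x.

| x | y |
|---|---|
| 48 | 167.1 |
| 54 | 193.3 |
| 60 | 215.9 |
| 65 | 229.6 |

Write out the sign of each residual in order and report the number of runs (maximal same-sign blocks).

3 runs

x=48: ŷ = -8.5 + 3.7·48 = 169.1; r = 167.1 − 169.1 = -2
x=54: ŷ = -8.5 + 3.7·54 = 191.3; r = 193.3 − 191.3 = 2
x=60: ŷ = -8.5 + 3.7·60 = 213.5; r = 215.9 − 213.5 = 2.4
x=65: ŷ = -8.5 + 3.7·65 = 232; r = 229.6 − 232 = -2.4
Signs: − + + −
Runs: −×1, +×2, −×1 → 3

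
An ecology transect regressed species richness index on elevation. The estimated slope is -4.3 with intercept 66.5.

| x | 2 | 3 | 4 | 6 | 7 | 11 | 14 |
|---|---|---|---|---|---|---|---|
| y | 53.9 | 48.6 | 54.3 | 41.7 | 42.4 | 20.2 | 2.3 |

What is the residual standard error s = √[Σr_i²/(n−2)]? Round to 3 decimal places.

s = 4.899

x=2: ŷ = 66.5 − 4.3·2 = 57.9; r = 53.9 − 57.9 = -4
x=3: ŷ = 66.5 − 4.3·3 = 53.6; r = 48.6 − 53.6 = -5
x=4: ŷ = 66.5 − 4.3·4 = 49.3; r = 54.3 − 49.3 = 5
x=6: ŷ = 66.5 − 4.3·6 = 40.7; r = 41.7 − 40.7 = 1
x=7: ŷ = 66.5 − 4.3·7 = 36.4; r = 42.4 − 36.4 = 6
x=11: ŷ = 66.5 − 4.3·11 = 19.2; r = 20.2 − 19.2 = 1
x=14: ŷ = 66.5 − 4.3·14 = 6.3; r = 2.3 − 6.3 = -4
SSE = 16 + 25 + 25 + 1 + 36 + 1 + 16 = 120
s = √(120/5) = √24 ≈ 4.899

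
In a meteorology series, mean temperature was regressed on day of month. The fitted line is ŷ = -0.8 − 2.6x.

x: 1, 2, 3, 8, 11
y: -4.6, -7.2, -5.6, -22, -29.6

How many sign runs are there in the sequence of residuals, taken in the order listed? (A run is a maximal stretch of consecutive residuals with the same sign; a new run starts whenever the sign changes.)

x=1: ŷ = -0.8 − 2.6·1 = -3.4; e = -4.6 − (-3.4) = -1.2
x=2: ŷ = -0.8 − 2.6·2 = -6; e = -7.2 − (-6) = -1.2
x=3: ŷ = -0.8 − 2.6·3 = -8.6; e = -5.6 − (-8.6) = 3
x=8: ŷ = -0.8 − 2.6·8 = -21.6; e = -22 − (-21.6) = -0.4
x=11: ŷ = -0.8 − 2.6·11 = -29.4; e = -29.6 − (-29.4) = -0.2
Signs: − − + − −
Runs: −×2, +×1, −×2 → 3

3 runs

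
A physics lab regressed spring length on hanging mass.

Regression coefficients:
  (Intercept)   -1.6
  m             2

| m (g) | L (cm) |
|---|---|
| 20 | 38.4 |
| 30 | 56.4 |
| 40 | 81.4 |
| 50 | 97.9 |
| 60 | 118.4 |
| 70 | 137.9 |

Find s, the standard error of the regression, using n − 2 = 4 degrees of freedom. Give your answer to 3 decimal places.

m=20: ŷ = -1.6 + 2·20 = 38.4; e = 38.4 − 38.4 = 0
m=30: ŷ = -1.6 + 2·30 = 58.4; e = 56.4 − 58.4 = -2
m=40: ŷ = -1.6 + 2·40 = 78.4; e = 81.4 − 78.4 = 3
m=50: ŷ = -1.6 + 2·50 = 98.4; e = 97.9 − 98.4 = -0.5
m=60: ŷ = -1.6 + 2·60 = 118.4; e = 118.4 − 118.4 = 0
m=70: ŷ = -1.6 + 2·70 = 138.4; e = 137.9 − 138.4 = -0.5
SSE = 0 + 4 + 9 + 0.25 + 0 + 0.25 = 13.5
s = √(13.5/4) = √3.375 ≈ 1.837

s = 1.837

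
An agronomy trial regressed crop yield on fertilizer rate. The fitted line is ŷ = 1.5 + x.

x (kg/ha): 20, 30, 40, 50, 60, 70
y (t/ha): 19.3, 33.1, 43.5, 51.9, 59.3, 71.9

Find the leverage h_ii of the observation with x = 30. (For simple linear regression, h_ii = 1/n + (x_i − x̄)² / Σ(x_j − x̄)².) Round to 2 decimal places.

h = 0.30

x̄ = (20 + 30 + 40 + 50 + 60 + 70)/6 = 45
Σ(x − x̄)² = 625 + 225 + 25 + 25 + 225 + 625 = 1750
h = 1/6 + (-15)²/1750 = 0.166667 + 0.128571 = 0.30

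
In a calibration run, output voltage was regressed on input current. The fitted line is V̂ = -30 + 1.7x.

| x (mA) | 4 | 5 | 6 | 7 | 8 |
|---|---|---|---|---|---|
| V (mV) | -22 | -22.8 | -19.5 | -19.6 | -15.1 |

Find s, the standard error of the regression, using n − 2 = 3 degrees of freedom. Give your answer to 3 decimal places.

x=4: V̂ = -30 + 1.7·4 = -23.2; e = -22 − (-23.2) = 1.2
x=5: V̂ = -30 + 1.7·5 = -21.5; e = -22.8 − (-21.5) = -1.3
x=6: V̂ = -30 + 1.7·6 = -19.8; e = -19.5 − (-19.8) = 0.3
x=7: V̂ = -30 + 1.7·7 = -18.1; e = -19.6 − (-18.1) = -1.5
x=8: V̂ = -30 + 1.7·8 = -16.4; e = -15.1 − (-16.4) = 1.3
SSE = 1.44 + 1.69 + 0.09 + 2.25 + 1.69 = 7.16
s = √(7.16/3) = √2.38667 ≈ 1.545

s = 1.545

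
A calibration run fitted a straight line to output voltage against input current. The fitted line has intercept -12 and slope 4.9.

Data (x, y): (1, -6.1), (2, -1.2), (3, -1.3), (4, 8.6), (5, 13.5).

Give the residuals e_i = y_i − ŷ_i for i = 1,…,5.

1, 1, -4, 1, 1

x=1: ŷ = -12 + 4.9·1 = -7.1; e = -6.1 − (-7.1) = 1
x=2: ŷ = -12 + 4.9·2 = -2.2; e = -1.2 − (-2.2) = 1
x=3: ŷ = -12 + 4.9·3 = 2.7; e = -1.3 − 2.7 = -4
x=4: ŷ = -12 + 4.9·4 = 7.6; e = 8.6 − 7.6 = 1
x=5: ŷ = -12 + 4.9·5 = 12.5; e = 13.5 − 12.5 = 1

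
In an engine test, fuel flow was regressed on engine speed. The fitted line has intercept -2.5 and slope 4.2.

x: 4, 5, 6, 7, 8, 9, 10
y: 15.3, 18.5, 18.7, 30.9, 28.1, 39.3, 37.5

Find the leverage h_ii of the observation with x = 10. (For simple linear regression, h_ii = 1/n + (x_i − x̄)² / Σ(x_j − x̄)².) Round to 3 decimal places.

x̄ = (4 + 5 + 6 + 7 + 8 + 9 + 10)/7 = 7
Σ(x − x̄)² = 9 + 4 + 1 + 0 + 1 + 4 + 9 = 28
h = 1/7 + (3)²/28 = 0.142857 + 0.321429 = 0.464

h = 0.464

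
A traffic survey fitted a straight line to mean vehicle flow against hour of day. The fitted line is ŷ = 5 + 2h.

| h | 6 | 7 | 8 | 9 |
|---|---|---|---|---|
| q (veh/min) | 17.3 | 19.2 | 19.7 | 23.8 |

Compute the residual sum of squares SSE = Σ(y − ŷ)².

h=6: ŷ = 5 + 2·6 = 17; e = 17.3 − 17 = 0.3
h=7: ŷ = 5 + 2·7 = 19; e = 19.2 − 19 = 0.2
h=8: ŷ = 5 + 2·8 = 21; e = 19.7 − 21 = -1.3
h=9: ŷ = 5 + 2·9 = 23; e = 23.8 − 23 = 0.8
SSE = 0.09 + 0.04 + 1.69 + 0.64 = 2.46

SSE = 2.46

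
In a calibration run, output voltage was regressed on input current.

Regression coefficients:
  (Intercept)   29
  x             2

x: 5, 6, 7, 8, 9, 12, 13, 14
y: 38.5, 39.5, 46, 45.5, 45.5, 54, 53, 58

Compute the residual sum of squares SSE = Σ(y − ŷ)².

SSE = 20

x=5: ŷ = 29 + 2·5 = 39; e = 38.5 − 39 = -0.5
x=6: ŷ = 29 + 2·6 = 41; e = 39.5 − 41 = -1.5
x=7: ŷ = 29 + 2·7 = 43; e = 46 − 43 = 3
x=8: ŷ = 29 + 2·8 = 45; e = 45.5 − 45 = 0.5
x=9: ŷ = 29 + 2·9 = 47; e = 45.5 − 47 = -1.5
x=12: ŷ = 29 + 2·12 = 53; e = 54 − 53 = 1
x=13: ŷ = 29 + 2·13 = 55; e = 53 − 55 = -2
x=14: ŷ = 29 + 2·14 = 57; e = 58 − 57 = 1
SSE = 0.25 + 2.25 + 9 + 0.25 + 2.25 + 1 + 4 + 1 = 20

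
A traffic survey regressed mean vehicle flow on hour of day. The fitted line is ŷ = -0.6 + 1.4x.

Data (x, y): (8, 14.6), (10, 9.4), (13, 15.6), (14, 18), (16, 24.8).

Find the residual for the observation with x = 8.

ŷ = -0.6 + 1.4·8 = 10.6
r = 14.6 − 10.6 = 4

r = 4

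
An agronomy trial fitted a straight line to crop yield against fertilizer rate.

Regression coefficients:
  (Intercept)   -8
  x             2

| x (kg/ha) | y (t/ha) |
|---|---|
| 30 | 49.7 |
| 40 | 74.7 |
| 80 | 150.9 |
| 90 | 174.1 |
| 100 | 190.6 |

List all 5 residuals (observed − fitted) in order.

-2.3, 2.7, -1.1, 2.1, -1.4

x=30: ŷ = -8 + 2·30 = 52; r = 49.7 − 52 = -2.3
x=40: ŷ = -8 + 2·40 = 72; r = 74.7 − 72 = 2.7
x=80: ŷ = -8 + 2·80 = 152; r = 150.9 − 152 = -1.1
x=90: ŷ = -8 + 2·90 = 172; r = 174.1 − 172 = 2.1
x=100: ŷ = -8 + 2·100 = 192; r = 190.6 − 192 = -1.4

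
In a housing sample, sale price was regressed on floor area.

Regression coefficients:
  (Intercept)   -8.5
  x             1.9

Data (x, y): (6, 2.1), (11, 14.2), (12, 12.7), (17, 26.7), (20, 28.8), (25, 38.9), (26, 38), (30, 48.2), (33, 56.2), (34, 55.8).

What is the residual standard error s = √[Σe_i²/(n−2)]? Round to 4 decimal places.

s = 1.8688

x=6: ŷ = -8.5 + 1.9·6 = 2.9; e = 2.1 − 2.9 = -0.8
x=11: ŷ = -8.5 + 1.9·11 = 12.4; e = 14.2 − 12.4 = 1.8
x=12: ŷ = -8.5 + 1.9·12 = 14.3; e = 12.7 − 14.3 = -1.6
x=17: ŷ = -8.5 + 1.9·17 = 23.8; e = 26.7 − 23.8 = 2.9
x=20: ŷ = -8.5 + 1.9·20 = 29.5; e = 28.8 − 29.5 = -0.7
x=25: ŷ = -8.5 + 1.9·25 = 39; e = 38.9 − 39 = -0.1
x=26: ŷ = -8.5 + 1.9·26 = 40.9; e = 38 − 40.9 = -2.9
x=30: ŷ = -8.5 + 1.9·30 = 48.5; e = 48.2 − 48.5 = -0.3
x=33: ŷ = -8.5 + 1.9·33 = 54.2; e = 56.2 − 54.2 = 2
x=34: ŷ = -8.5 + 1.9·34 = 56.1; e = 55.8 − 56.1 = -0.3
SSE = 0.64 + 3.24 + 2.56 + 8.41 + 0.49 + 0.01 + 8.41 + 0.09 + 4 + 0.09 = 27.94
s = √(27.94/8) = √3.4925 ≈ 1.8688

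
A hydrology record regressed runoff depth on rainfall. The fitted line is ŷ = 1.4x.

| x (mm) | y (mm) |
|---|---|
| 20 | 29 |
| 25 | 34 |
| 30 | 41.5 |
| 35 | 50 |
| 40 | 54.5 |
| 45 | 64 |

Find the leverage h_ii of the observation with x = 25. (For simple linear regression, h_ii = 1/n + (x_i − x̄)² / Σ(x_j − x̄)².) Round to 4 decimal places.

h = 0.2952

x̄ = (20 + 25 + 30 + 35 + 40 + 45)/6 = 32.5
Σ(x − x̄)² = 156.25 + 56.25 + 6.25 + 6.25 + 56.25 + 156.25 = 437.5
h = 1/6 + (-7.5)²/437.5 = 0.166667 + 0.128571 = 0.2952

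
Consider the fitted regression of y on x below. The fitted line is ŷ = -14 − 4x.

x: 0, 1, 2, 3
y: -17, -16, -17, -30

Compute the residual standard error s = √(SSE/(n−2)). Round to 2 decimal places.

s = 5.20

x=0: ŷ = -14 − 4·0 = -14; r = -17 − (-14) = -3
x=1: ŷ = -14 − 4·1 = -18; r = -16 − (-18) = 2
x=2: ŷ = -14 − 4·2 = -22; r = -17 − (-22) = 5
x=3: ŷ = -14 − 4·3 = -26; r = -30 − (-26) = -4
SSE = 9 + 4 + 25 + 16 = 54
s = √(54/2) = √27 ≈ 5.20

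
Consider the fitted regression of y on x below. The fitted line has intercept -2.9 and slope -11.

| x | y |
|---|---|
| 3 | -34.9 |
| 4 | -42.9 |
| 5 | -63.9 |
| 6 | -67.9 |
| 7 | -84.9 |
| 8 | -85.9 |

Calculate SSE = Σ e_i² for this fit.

SSE = 104

x=3: ŷ = -2.9 − 11·3 = -35.9; e = -34.9 − (-35.9) = 1
x=4: ŷ = -2.9 − 11·4 = -46.9; e = -42.9 − (-46.9) = 4
x=5: ŷ = -2.9 − 11·5 = -57.9; e = -63.9 − (-57.9) = -6
x=6: ŷ = -2.9 − 11·6 = -68.9; e = -67.9 − (-68.9) = 1
x=7: ŷ = -2.9 − 11·7 = -79.9; e = -84.9 − (-79.9) = -5
x=8: ŷ = -2.9 − 11·8 = -90.9; e = -85.9 − (-90.9) = 5
SSE = 1 + 16 + 36 + 1 + 25 + 25 = 104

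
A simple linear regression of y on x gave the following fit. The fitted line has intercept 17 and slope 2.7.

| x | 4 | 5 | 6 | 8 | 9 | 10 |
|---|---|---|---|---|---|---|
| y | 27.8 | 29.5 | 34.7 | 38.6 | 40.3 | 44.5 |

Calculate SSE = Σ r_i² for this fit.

x=4: ŷ = 17 + 2.7·4 = 27.8; r = 27.8 − 27.8 = 0
x=5: ŷ = 17 + 2.7·5 = 30.5; r = 29.5 − 30.5 = -1
x=6: ŷ = 17 + 2.7·6 = 33.2; r = 34.7 − 33.2 = 1.5
x=8: ŷ = 17 + 2.7·8 = 38.6; r = 38.6 − 38.6 = 0
x=9: ŷ = 17 + 2.7·9 = 41.3; r = 40.3 − 41.3 = -1
x=10: ŷ = 17 + 2.7·10 = 44; r = 44.5 − 44 = 0.5
SSE = 0 + 1 + 2.25 + 0 + 1 + 0.25 = 4.5

SSE = 4.5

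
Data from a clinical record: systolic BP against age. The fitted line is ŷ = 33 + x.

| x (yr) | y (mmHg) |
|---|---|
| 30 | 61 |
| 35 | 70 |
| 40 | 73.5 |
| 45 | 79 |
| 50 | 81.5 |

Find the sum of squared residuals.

SSE = 11.5

x=30: ŷ = 33 + 30 = 63; e = 61 − 63 = -2
x=35: ŷ = 33 + 35 = 68; e = 70 − 68 = 2
x=40: ŷ = 33 + 40 = 73; e = 73.5 − 73 = 0.5
x=45: ŷ = 33 + 45 = 78; e = 79 − 78 = 1
x=50: ŷ = 33 + 50 = 83; e = 81.5 − 83 = -1.5
SSE = 4 + 4 + 0.25 + 1 + 2.25 = 11.5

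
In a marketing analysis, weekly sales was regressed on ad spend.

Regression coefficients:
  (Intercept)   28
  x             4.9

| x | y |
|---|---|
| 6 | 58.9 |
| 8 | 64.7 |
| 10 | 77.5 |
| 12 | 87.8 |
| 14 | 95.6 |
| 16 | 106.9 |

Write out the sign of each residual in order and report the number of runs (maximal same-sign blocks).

x=6: ŷ = 28 + 4.9·6 = 57.4; e = 58.9 − 57.4 = 1.5
x=8: ŷ = 28 + 4.9·8 = 67.2; e = 64.7 − 67.2 = -2.5
x=10: ŷ = 28 + 4.9·10 = 77; e = 77.5 − 77 = 0.5
x=12: ŷ = 28 + 4.9·12 = 86.8; e = 87.8 − 86.8 = 1
x=14: ŷ = 28 + 4.9·14 = 96.6; e = 95.6 − 96.6 = -1
x=16: ŷ = 28 + 4.9·16 = 106.4; e = 106.9 − 106.4 = 0.5
Signs: + − + + − +
Runs: +×1, −×1, +×2, −×1, +×1 → 5

5 runs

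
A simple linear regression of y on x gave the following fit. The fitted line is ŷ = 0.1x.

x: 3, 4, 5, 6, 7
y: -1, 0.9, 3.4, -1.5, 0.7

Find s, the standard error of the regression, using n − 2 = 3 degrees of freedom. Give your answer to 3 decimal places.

x=3: ŷ = 0.1·3 = 0.3; e = -1 − 0.3 = -1.3
x=4: ŷ = 0.1·4 = 0.4; e = 0.9 − 0.4 = 0.5
x=5: ŷ = 0.1·5 = 0.5; e = 3.4 − 0.5 = 2.9
x=6: ŷ = 0.1·6 = 0.6; e = -1.5 − 0.6 = -2.1
x=7: ŷ = 0.1·7 = 0.7; e = 0.7 − 0.7 = 0
SSE = 1.69 + 0.25 + 8.41 + 4.41 + 0 = 14.76
s = √(14.76/3) = √4.92 ≈ 2.218

s = 2.218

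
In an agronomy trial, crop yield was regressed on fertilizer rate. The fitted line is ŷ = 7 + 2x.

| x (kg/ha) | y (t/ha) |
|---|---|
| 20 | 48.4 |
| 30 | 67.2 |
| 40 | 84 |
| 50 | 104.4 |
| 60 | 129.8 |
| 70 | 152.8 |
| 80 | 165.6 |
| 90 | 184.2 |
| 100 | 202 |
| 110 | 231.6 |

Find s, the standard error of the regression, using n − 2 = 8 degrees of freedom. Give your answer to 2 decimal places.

s = 3.79

x=20: ŷ = 7 + 2·20 = 47; e = 48.4 − 47 = 1.4
x=30: ŷ = 7 + 2·30 = 67; e = 67.2 − 67 = 0.2
x=40: ŷ = 7 + 2·40 = 87; e = 84 − 87 = -3
x=50: ŷ = 7 + 2·50 = 107; e = 104.4 − 107 = -2.6
x=60: ŷ = 7 + 2·60 = 127; e = 129.8 − 127 = 2.8
x=70: ŷ = 7 + 2·70 = 147; e = 152.8 − 147 = 5.8
x=80: ŷ = 7 + 2·80 = 167; e = 165.6 − 167 = -1.4
x=90: ŷ = 7 + 2·90 = 187; e = 184.2 − 187 = -2.8
x=100: ŷ = 7 + 2·100 = 207; e = 202 − 207 = -5
x=110: ŷ = 7 + 2·110 = 227; e = 231.6 − 227 = 4.6
SSE = 1.96 + 0.04 + 9 + 6.76 + 7.84 + 33.64 + 1.96 + 7.84 + 25 + 21.16 = 115.2
s = √(115.2/8) = √14.4 ≈ 3.79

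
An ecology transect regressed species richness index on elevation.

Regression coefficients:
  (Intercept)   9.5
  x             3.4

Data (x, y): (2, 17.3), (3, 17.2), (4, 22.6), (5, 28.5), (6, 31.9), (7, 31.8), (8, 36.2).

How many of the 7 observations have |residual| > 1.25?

4

x=2: ŷ = 9.5 + 3.4·2 = 16.3; e = 17.3 − 16.3 = 1
x=3: ŷ = 9.5 + 3.4·3 = 19.7; e = 17.2 − 19.7 = -2.5
x=4: ŷ = 9.5 + 3.4·4 = 23.1; e = 22.6 − 23.1 = -0.5
x=5: ŷ = 9.5 + 3.4·5 = 26.5; e = 28.5 − 26.5 = 2
x=6: ŷ = 9.5 + 3.4·6 = 29.9; e = 31.9 − 29.9 = 2
x=7: ŷ = 9.5 + 3.4·7 = 33.3; e = 31.8 − 33.3 = -1.5
x=8: ŷ = 9.5 + 3.4·8 = 36.7; e = 36.2 − 36.7 = -0.5
|e| > 1.25: x=3 (|e|=2.5), x=5 (|e|=2), x=6 (|e|=2), x=7 (|e|=1.5) → 4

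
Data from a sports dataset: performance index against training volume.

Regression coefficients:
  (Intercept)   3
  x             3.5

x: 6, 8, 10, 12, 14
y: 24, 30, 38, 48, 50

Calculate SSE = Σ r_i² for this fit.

SSE = 14

x=6: ŷ = 3 + 3.5·6 = 24; r = 24 − 24 = 0
x=8: ŷ = 3 + 3.5·8 = 31; r = 30 − 31 = -1
x=10: ŷ = 3 + 3.5·10 = 38; r = 38 − 38 = 0
x=12: ŷ = 3 + 3.5·12 = 45; r = 48 − 45 = 3
x=14: ŷ = 3 + 3.5·14 = 52; r = 50 − 52 = -2
SSE = 0 + 1 + 0 + 9 + 4 = 14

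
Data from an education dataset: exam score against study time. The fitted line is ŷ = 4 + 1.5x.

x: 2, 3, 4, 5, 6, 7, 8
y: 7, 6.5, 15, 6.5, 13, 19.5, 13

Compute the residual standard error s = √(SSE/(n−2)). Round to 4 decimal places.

s = 4.1952

x=2: ŷ = 4 + 1.5·2 = 7; e = 7 − 7 = 0
x=3: ŷ = 4 + 1.5·3 = 8.5; e = 6.5 − 8.5 = -2
x=4: ŷ = 4 + 1.5·4 = 10; e = 15 − 10 = 5
x=5: ŷ = 4 + 1.5·5 = 11.5; e = 6.5 − 11.5 = -5
x=6: ŷ = 4 + 1.5·6 = 13; e = 13 − 13 = 0
x=7: ŷ = 4 + 1.5·7 = 14.5; e = 19.5 − 14.5 = 5
x=8: ŷ = 4 + 1.5·8 = 16; e = 13 − 16 = -3
SSE = 0 + 4 + 25 + 25 + 0 + 25 + 9 = 88
s = √(88/5) = √17.6 ≈ 4.1952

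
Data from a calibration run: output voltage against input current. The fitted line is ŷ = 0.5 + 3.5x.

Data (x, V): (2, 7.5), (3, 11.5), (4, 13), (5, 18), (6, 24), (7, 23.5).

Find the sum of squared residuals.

SSE = 11

x=2: ŷ = 0.5 + 3.5·2 = 7.5; r = 7.5 − 7.5 = 0
x=3: ŷ = 0.5 + 3.5·3 = 11; r = 11.5 − 11 = 0.5
x=4: ŷ = 0.5 + 3.5·4 = 14.5; r = 13 − 14.5 = -1.5
x=5: ŷ = 0.5 + 3.5·5 = 18; r = 18 − 18 = 0
x=6: ŷ = 0.5 + 3.5·6 = 21.5; r = 24 − 21.5 = 2.5
x=7: ŷ = 0.5 + 3.5·7 = 25; r = 23.5 − 25 = -1.5
SSE = 0 + 0.25 + 2.25 + 0 + 6.25 + 2.25 = 11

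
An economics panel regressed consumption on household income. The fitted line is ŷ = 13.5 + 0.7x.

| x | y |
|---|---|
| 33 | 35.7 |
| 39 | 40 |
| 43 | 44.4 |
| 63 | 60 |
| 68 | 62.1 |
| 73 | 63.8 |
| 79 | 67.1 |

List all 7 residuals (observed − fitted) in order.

x=33: ŷ = 13.5 + 0.7·33 = 36.6; e = 35.7 − 36.6 = -0.9
x=39: ŷ = 13.5 + 0.7·39 = 40.8; e = 40 − 40.8 = -0.8
x=43: ŷ = 13.5 + 0.7·43 = 43.6; e = 44.4 − 43.6 = 0.8
x=63: ŷ = 13.5 + 0.7·63 = 57.6; e = 60 − 57.6 = 2.4
x=68: ŷ = 13.5 + 0.7·68 = 61.1; e = 62.1 − 61.1 = 1
x=73: ŷ = 13.5 + 0.7·73 = 64.6; e = 63.8 − 64.6 = -0.8
x=79: ŷ = 13.5 + 0.7·79 = 68.8; e = 67.1 − 68.8 = -1.7

-0.9, -0.8, 0.8, 2.4, 1, -0.8, -1.7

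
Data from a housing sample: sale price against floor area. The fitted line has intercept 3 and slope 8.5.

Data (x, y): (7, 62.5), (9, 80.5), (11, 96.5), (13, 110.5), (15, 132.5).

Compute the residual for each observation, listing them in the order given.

x=7: ŷ = 3 + 8.5·7 = 62.5; e = 62.5 − 62.5 = 0
x=9: ŷ = 3 + 8.5·9 = 79.5; e = 80.5 − 79.5 = 1
x=11: ŷ = 3 + 8.5·11 = 96.5; e = 96.5 − 96.5 = 0
x=13: ŷ = 3 + 8.5·13 = 113.5; e = 110.5 − 113.5 = -3
x=15: ŷ = 3 + 8.5·15 = 130.5; e = 132.5 − 130.5 = 2

0, 1, 0, -3, 2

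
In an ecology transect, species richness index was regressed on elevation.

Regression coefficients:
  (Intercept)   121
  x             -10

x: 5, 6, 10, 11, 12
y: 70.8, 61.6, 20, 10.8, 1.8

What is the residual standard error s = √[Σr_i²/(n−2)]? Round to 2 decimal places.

s = 0.83

x=5: ŷ = 121 − 10·5 = 71; r = 70.8 − 71 = -0.2
x=6: ŷ = 121 − 10·6 = 61; r = 61.6 − 61 = 0.6
x=10: ŷ = 121 − 10·10 = 21; r = 20 − 21 = -1
x=11: ŷ = 121 − 10·11 = 11; r = 10.8 − 11 = -0.2
x=12: ŷ = 121 − 10·12 = 1; r = 1.8 − 1 = 0.8
SSE = 0.04 + 0.36 + 1 + 0.04 + 0.64 = 2.08
s = √(2.08/3) = √0.693333 ≈ 0.83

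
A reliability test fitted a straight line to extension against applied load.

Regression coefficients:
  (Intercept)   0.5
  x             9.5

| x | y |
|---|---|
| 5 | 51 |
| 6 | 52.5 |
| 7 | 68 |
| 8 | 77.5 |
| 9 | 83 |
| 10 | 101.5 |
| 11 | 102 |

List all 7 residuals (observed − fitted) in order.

x=5: ŷ = 0.5 + 9.5·5 = 48; e = 51 − 48 = 3
x=6: ŷ = 0.5 + 9.5·6 = 57.5; e = 52.5 − 57.5 = -5
x=7: ŷ = 0.5 + 9.5·7 = 67; e = 68 − 67 = 1
x=8: ŷ = 0.5 + 9.5·8 = 76.5; e = 77.5 − 76.5 = 1
x=9: ŷ = 0.5 + 9.5·9 = 86; e = 83 − 86 = -3
x=10: ŷ = 0.5 + 9.5·10 = 95.5; e = 101.5 − 95.5 = 6
x=11: ŷ = 0.5 + 9.5·11 = 105; e = 102 − 105 = -3

3, -5, 1, 1, -3, 6, -3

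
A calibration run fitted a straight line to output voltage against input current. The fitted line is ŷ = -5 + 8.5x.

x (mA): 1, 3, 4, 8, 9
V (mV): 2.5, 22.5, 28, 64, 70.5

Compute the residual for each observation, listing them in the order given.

x=1: ŷ = -5 + 8.5·1 = 3.5; r = 2.5 − 3.5 = -1
x=3: ŷ = -5 + 8.5·3 = 20.5; r = 22.5 − 20.5 = 2
x=4: ŷ = -5 + 8.5·4 = 29; r = 28 − 29 = -1
x=8: ŷ = -5 + 8.5·8 = 63; r = 64 − 63 = 1
x=9: ŷ = -5 + 8.5·9 = 71.5; r = 70.5 − 71.5 = -1

-1, 2, -1, 1, -1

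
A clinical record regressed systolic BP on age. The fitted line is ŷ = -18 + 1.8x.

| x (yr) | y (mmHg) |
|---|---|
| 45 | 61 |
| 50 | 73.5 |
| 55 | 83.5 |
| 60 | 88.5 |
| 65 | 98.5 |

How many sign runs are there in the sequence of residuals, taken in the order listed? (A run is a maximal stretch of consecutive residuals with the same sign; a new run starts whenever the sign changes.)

x=45: ŷ = -18 + 1.8·45 = 63; e = 61 − 63 = -2
x=50: ŷ = -18 + 1.8·50 = 72; e = 73.5 − 72 = 1.5
x=55: ŷ = -18 + 1.8·55 = 81; e = 83.5 − 81 = 2.5
x=60: ŷ = -18 + 1.8·60 = 90; e = 88.5 − 90 = -1.5
x=65: ŷ = -18 + 1.8·65 = 99; e = 98.5 − 99 = -0.5
Signs: − + + − −
Runs: −×1, +×2, −×2 → 3

3 runs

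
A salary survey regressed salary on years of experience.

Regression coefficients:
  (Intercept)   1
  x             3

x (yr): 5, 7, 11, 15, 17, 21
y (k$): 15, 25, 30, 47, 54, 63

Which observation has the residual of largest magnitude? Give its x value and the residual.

x=5: ŷ = 1 + 3·5 = 16; e = 15 − 16 = -1
x=7: ŷ = 1 + 3·7 = 22; e = 25 − 22 = 3
x=11: ŷ = 1 + 3·11 = 34; e = 30 − 34 = -4
x=15: ŷ = 1 + 3·15 = 46; e = 47 − 46 = 1
x=17: ŷ = 1 + 3·17 = 52; e = 54 − 52 = 2
x=21: ŷ = 1 + 3·21 = 64; e = 63 − 64 = -1
Largest |e| is 4 at x = 11, residual -4.

x = 11, e = -4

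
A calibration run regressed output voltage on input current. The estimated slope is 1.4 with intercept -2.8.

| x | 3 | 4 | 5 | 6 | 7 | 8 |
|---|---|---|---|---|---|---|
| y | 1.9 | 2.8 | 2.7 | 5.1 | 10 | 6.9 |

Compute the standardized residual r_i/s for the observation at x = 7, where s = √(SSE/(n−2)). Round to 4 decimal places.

x=3: ŷ = -2.8 + 1.4·3 = 1.4; r = 1.9 − 1.4 = 0.5
x=4: ŷ = -2.8 + 1.4·4 = 2.8; r = 2.8 − 2.8 = 0
x=5: ŷ = -2.8 + 1.4·5 = 4.2; r = 2.7 − 4.2 = -1.5
x=6: ŷ = -2.8 + 1.4·6 = 5.6; r = 5.1 − 5.6 = -0.5
x=7: ŷ = -2.8 + 1.4·7 = 7; r = 10 − 7 = 3
x=8: ŷ = -2.8 + 1.4·8 = 8.4; r = 6.9 − 8.4 = -1.5
SSE = 0.25 + 0 + 2.25 + 0.25 + 9 + 2.25 = 14
s = √(14/4) = 1.87083
r/s = 3 / 1.87083 = 1.6036

1.6036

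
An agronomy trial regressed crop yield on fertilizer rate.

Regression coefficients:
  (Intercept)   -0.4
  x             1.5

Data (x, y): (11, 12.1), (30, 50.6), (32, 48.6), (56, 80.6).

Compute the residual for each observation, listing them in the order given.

-4, 6, 1, -3

x=11: ŷ = -0.4 + 1.5·11 = 16.1; r = 12.1 − 16.1 = -4
x=30: ŷ = -0.4 + 1.5·30 = 44.6; r = 50.6 − 44.6 = 6
x=32: ŷ = -0.4 + 1.5·32 = 47.6; r = 48.6 − 47.6 = 1
x=56: ŷ = -0.4 + 1.5·56 = 83.6; r = 80.6 − 83.6 = -3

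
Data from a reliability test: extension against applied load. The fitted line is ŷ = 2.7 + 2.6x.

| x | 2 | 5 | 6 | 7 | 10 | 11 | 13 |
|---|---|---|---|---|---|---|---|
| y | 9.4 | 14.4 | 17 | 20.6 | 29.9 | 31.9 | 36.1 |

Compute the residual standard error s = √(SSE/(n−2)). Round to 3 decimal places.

s = 1.239

x=2: ŷ = 2.7 + 2.6·2 = 7.9; r = 9.4 − 7.9 = 1.5
x=5: ŷ = 2.7 + 2.6·5 = 15.7; r = 14.4 − 15.7 = -1.3
x=6: ŷ = 2.7 + 2.6·6 = 18.3; r = 17 − 18.3 = -1.3
x=7: ŷ = 2.7 + 2.6·7 = 20.9; r = 20.6 − 20.9 = -0.3
x=10: ŷ = 2.7 + 2.6·10 = 28.7; r = 29.9 − 28.7 = 1.2
x=11: ŷ = 2.7 + 2.6·11 = 31.3; r = 31.9 − 31.3 = 0.6
x=13: ŷ = 2.7 + 2.6·13 = 36.5; r = 36.1 − 36.5 = -0.4
SSE = 2.25 + 1.69 + 1.69 + 0.09 + 1.44 + 0.36 + 0.16 = 7.68
s = √(7.68/5) = √1.536 ≈ 1.239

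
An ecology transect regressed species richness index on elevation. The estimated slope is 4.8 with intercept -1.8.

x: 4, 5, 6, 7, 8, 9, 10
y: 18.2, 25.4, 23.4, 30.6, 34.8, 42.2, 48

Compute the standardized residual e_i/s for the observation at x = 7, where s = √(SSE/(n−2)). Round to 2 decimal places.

x=4: ŷ = -1.8 + 4.8·4 = 17.4; e = 18.2 − 17.4 = 0.8
x=5: ŷ = -1.8 + 4.8·5 = 22.2; e = 25.4 − 22.2 = 3.2
x=6: ŷ = -1.8 + 4.8·6 = 27; e = 23.4 − 27 = -3.6
x=7: ŷ = -1.8 + 4.8·7 = 31.8; e = 30.6 − 31.8 = -1.2
x=8: ŷ = -1.8 + 4.8·8 = 36.6; e = 34.8 − 36.6 = -1.8
x=9: ŷ = -1.8 + 4.8·9 = 41.4; e = 42.2 − 41.4 = 0.8
x=10: ŷ = -1.8 + 4.8·10 = 46.2; e = 48 − 46.2 = 1.8
SSE = 0.64 + 10.24 + 12.96 + 1.44 + 3.24 + 0.64 + 3.24 = 32.4
s = √(32.4/5) = 2.54558
e/s = -1.2 / 2.54558 = -0.47

-0.47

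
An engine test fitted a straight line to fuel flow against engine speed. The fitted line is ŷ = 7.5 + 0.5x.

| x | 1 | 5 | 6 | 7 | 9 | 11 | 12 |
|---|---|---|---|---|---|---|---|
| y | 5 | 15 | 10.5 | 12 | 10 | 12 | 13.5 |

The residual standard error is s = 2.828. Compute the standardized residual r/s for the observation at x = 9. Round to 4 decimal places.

ŷ = 7.5 + 0.5·9 = 12
r = 10 − 12 = -2
r/s = -2 / 2.828 = -0.7072

-0.7072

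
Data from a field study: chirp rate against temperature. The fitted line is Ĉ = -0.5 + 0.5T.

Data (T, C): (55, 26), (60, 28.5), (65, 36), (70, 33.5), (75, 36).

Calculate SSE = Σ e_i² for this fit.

SSE = 20

T=55: Ĉ = -0.5 + 0.5·55 = 27; e = 26 − 27 = -1
T=60: Ĉ = -0.5 + 0.5·60 = 29.5; e = 28.5 − 29.5 = -1
T=65: Ĉ = -0.5 + 0.5·65 = 32; e = 36 − 32 = 4
T=70: Ĉ = -0.5 + 0.5·70 = 34.5; e = 33.5 − 34.5 = -1
T=75: Ĉ = -0.5 + 0.5·75 = 37; e = 36 − 37 = -1
SSE = 1 + 1 + 16 + 1 + 1 = 20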